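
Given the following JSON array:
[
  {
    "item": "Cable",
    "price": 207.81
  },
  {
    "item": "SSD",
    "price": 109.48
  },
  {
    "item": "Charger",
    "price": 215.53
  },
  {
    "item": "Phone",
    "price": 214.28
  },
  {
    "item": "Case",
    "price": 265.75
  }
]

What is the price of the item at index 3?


Array index 3 -> Phone
price = 214.28

ANSWER: 214.28


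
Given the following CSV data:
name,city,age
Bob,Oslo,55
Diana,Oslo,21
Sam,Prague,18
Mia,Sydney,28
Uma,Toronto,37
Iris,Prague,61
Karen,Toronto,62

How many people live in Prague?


Scanning city column for 'Prague':
  Row 3: Sam -> MATCH
  Row 6: Iris -> MATCH
Total matches: 2

ANSWER: 2


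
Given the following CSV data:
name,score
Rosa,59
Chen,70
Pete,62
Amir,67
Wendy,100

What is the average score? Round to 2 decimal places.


Scores: 59, 70, 62, 67, 100
Sum = 358
Count = 5
Average = 358 / 5 = 71.60

ANSWER: 71.60


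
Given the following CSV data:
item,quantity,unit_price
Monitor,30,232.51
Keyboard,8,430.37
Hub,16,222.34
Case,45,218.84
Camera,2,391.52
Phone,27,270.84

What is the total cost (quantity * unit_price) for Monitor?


Row: Monitor
quantity = 30
unit_price = 232.51
total = 30 * 232.51 = 6975.3

ANSWER: 6975.3


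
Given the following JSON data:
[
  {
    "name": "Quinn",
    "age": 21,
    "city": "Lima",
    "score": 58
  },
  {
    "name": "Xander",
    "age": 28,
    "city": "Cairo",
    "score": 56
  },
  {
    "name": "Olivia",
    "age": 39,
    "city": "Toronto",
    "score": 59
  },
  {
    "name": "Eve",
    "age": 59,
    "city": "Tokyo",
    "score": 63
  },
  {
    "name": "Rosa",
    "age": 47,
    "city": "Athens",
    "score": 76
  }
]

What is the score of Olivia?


Looking up record where name = Olivia
Record index: 2
Field 'score' = 59

ANSWER: 59


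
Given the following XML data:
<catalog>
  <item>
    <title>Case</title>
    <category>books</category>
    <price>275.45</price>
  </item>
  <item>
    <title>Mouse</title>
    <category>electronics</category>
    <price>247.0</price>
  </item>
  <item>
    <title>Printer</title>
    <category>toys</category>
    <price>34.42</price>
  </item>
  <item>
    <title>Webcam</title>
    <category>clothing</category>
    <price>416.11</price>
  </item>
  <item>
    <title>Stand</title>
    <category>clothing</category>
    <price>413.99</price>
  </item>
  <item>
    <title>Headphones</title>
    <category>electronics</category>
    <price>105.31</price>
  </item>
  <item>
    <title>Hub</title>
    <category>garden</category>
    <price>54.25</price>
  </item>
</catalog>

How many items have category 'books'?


Scanning <item> elements for <category>books</category>:
  Item 1: Case -> MATCH
Count: 1

ANSWER: 1


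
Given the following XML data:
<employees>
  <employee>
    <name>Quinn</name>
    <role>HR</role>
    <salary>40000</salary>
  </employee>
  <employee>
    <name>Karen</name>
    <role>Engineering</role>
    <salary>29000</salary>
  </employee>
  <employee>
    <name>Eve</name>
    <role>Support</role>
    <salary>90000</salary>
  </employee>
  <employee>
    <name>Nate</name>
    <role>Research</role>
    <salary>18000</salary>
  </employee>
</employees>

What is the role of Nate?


Searching for <employee> with <name>Nate</name>
Found at position 4
<role>Research</role>

ANSWER: Research


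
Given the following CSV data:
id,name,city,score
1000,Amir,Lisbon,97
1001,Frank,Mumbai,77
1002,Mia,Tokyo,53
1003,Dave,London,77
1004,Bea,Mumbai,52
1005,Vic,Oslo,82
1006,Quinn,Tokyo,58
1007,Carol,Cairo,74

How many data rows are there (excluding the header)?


Counting rows (excluding header):
Header: id,name,city,score
Data rows: 8

ANSWER: 8


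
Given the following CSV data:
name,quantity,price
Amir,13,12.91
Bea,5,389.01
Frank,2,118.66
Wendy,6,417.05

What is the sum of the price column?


Values in 'price' column:
  Row 1: 12.91
  Row 2: 389.01
  Row 3: 118.66
  Row 4: 417.05
Sum = 12.91 + 389.01 + 118.66 + 417.05 = 937.63

ANSWER: 937.63


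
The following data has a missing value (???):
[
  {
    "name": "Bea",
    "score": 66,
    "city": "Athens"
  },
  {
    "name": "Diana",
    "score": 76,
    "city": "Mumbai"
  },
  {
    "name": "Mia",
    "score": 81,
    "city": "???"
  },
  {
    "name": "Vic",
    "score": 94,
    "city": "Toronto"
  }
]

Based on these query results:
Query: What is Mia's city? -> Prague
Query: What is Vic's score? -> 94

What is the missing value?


The missing value is Mia's city
From query: Mia's city = Prague

ANSWER: Prague


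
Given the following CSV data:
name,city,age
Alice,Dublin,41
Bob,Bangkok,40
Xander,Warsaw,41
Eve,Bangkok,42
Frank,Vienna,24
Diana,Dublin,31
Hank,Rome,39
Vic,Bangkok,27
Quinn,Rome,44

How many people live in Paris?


Scanning city column for 'Paris':
Total matches: 0

ANSWER: 0


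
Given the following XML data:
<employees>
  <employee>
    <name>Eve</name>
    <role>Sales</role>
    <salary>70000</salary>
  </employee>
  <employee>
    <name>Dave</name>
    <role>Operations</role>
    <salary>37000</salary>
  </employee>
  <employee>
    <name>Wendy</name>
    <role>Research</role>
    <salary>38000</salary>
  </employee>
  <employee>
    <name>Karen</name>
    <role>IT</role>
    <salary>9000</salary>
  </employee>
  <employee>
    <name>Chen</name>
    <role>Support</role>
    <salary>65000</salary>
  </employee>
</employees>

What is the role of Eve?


Searching for <employee> with <name>Eve</name>
Found at position 1
<role>Sales</role>

ANSWER: Sales


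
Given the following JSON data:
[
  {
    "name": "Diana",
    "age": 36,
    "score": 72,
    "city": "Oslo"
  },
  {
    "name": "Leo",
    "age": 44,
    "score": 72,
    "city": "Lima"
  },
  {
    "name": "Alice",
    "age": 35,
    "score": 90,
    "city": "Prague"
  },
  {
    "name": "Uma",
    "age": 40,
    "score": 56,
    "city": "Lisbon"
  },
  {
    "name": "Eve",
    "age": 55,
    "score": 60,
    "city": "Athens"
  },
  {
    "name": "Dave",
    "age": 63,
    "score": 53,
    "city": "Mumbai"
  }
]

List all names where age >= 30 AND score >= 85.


Checking both conditions:
  Diana (age=36, score=72) -> no
  Leo (age=44, score=72) -> no
  Alice (age=35, score=90) -> YES
  Uma (age=40, score=56) -> no
  Eve (age=55, score=60) -> no
  Dave (age=63, score=53) -> no


ANSWER: Alice


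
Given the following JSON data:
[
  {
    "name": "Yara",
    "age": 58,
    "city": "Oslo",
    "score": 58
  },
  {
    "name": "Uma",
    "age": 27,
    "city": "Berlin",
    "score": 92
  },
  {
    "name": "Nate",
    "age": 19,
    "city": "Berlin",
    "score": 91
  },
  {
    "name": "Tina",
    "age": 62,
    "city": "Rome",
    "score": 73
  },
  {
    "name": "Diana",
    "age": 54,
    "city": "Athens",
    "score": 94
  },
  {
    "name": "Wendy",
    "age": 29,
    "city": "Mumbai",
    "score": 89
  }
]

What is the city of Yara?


Looking up record where name = Yara
Record index: 0
Field 'city' = Oslo

ANSWER: Oslo


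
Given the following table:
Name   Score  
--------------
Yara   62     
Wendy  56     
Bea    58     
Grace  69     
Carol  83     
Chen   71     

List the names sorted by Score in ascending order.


Sorting by Score (ascending):
  Wendy: 56
  Bea: 58
  Yara: 62
  Grace: 69
  Chen: 71
  Carol: 83


ANSWER: Wendy, Bea, Yara, Grace, Chen, Carol


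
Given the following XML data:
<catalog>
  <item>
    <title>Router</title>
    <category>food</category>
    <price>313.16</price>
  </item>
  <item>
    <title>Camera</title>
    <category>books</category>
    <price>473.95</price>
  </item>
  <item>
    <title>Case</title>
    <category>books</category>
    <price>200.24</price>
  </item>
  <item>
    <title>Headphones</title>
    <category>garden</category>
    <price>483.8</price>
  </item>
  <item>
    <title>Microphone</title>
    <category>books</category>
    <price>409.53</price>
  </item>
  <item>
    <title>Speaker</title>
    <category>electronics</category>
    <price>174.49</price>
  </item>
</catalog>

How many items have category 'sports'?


Scanning <item> elements for <category>sports</category>:
Count: 0

ANSWER: 0


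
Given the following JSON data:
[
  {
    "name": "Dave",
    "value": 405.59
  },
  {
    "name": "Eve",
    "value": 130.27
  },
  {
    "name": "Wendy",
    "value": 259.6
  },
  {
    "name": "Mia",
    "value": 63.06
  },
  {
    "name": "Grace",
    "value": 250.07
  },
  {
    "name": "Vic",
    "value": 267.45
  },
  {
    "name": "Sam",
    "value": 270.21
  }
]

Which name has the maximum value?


Comparing values:
  Dave: 405.59
  Eve: 130.27
  Wendy: 259.6
  Mia: 63.06
  Grace: 250.07
  Vic: 267.45
  Sam: 270.21
Maximum: Dave (405.59)

ANSWER: Dave


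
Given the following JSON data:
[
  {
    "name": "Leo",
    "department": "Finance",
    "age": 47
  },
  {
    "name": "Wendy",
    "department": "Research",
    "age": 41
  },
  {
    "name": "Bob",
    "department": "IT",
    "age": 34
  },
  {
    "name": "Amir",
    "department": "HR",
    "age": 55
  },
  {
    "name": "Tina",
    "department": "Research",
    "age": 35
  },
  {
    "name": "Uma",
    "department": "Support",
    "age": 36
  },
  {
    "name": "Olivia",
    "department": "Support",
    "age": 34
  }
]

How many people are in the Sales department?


Scanning records for department = Sales
  No matches found
Count: 0

ANSWER: 0


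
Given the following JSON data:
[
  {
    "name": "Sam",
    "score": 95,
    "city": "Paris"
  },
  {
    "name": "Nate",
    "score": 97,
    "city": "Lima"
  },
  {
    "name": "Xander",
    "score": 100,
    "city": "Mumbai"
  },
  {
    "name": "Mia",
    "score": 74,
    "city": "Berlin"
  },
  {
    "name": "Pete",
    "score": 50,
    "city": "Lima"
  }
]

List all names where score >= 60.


Filtering records where score >= 60:
  Sam (score=95) -> YES
  Nate (score=97) -> YES
  Xander (score=100) -> YES
  Mia (score=74) -> YES
  Pete (score=50) -> no


ANSWER: Sam, Nate, Xander, Mia


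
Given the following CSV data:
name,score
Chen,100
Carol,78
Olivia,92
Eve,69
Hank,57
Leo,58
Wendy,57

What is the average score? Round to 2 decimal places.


Scores: 100, 78, 92, 69, 57, 58, 57
Sum = 511
Count = 7
Average = 511 / 7 = 73.00

ANSWER: 73.00


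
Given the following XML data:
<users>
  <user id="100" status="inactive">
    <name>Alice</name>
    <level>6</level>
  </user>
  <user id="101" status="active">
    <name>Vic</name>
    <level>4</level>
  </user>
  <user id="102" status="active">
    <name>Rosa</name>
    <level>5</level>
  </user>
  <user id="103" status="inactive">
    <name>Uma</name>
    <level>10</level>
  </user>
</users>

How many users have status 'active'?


Counting users with status='active':
  Vic (id=101) -> MATCH
  Rosa (id=102) -> MATCH
Count: 2

ANSWER: 2


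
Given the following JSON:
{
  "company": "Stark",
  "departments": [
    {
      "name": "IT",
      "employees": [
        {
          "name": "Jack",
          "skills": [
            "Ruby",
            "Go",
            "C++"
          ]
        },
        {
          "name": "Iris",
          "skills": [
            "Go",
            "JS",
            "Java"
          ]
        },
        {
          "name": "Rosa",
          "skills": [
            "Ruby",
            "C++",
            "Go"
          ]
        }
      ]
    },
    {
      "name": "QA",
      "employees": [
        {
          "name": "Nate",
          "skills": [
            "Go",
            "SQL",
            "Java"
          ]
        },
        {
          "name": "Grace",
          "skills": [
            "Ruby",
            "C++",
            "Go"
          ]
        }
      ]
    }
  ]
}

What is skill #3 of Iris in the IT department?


Path: departments[0].employees[1].skills[2]
Value: Java

ANSWER: Java


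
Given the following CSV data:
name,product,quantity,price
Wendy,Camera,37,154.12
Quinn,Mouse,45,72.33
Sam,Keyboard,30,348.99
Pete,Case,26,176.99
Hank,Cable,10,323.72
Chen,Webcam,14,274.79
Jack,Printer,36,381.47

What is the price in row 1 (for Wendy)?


Row 1: Wendy
Column 'price' = 154.12

ANSWER: 154.12


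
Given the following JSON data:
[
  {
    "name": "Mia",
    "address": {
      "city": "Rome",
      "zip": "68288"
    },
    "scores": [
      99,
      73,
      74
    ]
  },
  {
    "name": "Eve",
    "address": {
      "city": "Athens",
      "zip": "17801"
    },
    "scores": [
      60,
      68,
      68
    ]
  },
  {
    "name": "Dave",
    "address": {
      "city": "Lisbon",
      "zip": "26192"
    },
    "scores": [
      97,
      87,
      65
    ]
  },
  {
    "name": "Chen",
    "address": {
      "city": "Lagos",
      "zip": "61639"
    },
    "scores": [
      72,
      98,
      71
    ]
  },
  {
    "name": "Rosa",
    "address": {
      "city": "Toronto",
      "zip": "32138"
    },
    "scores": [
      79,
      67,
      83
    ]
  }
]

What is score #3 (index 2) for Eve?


Path: records[1].scores[2]
Value: 68

ANSWER: 68


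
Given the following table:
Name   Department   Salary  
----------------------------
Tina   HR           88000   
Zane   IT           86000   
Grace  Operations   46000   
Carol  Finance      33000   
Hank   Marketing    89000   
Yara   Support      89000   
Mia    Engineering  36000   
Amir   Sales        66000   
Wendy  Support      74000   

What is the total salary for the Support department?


Support department members:
  Yara: 89000
  Wendy: 74000
Total = 89000 + 74000 = 163000

ANSWER: 163000


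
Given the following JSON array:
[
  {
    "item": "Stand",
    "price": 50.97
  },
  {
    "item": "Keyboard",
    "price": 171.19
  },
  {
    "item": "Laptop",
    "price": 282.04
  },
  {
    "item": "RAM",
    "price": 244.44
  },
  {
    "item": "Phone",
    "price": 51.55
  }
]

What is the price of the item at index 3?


Array index 3 -> RAM
price = 244.44

ANSWER: 244.44


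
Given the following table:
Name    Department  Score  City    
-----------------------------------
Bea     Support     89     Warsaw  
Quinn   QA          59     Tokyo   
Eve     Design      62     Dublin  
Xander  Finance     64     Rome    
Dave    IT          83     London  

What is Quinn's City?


Row 2: Quinn
City = Tokyo

ANSWER: Tokyo


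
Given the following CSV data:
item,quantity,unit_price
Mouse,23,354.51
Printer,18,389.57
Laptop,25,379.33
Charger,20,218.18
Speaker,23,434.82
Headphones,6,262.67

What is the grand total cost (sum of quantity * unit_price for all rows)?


Computing row totals:
  Mouse: 23 * 354.51 = 8153.73
  Printer: 18 * 389.57 = 7012.26
  Laptop: 25 * 379.33 = 9483.25
  Charger: 20 * 218.18 = 4363.6
  Speaker: 23 * 434.82 = 10000.86
  Headphones: 6 * 262.67 = 1576.02
Grand total = 8153.73 + 7012.26 + 9483.25 + 4363.6 + 10000.86 + 1576.02 = 40589.72

ANSWER: 40589.72


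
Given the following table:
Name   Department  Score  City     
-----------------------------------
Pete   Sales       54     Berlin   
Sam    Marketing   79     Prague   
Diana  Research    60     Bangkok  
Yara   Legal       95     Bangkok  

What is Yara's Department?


Row 4: Yara
Department = Legal

ANSWER: Legal


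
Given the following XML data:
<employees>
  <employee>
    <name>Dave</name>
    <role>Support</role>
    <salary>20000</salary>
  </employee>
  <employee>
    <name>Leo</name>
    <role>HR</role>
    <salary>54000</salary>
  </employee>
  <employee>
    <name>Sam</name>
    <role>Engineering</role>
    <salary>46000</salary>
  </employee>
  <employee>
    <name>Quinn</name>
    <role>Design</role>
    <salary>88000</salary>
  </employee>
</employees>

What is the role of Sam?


Searching for <employee> with <name>Sam</name>
Found at position 3
<role>Engineering</role>

ANSWER: Engineering


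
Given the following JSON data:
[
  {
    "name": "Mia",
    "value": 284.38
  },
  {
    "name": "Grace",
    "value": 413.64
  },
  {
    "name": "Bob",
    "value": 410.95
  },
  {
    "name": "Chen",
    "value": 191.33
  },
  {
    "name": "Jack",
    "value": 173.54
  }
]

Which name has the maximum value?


Comparing values:
  Mia: 284.38
  Grace: 413.64
  Bob: 410.95
  Chen: 191.33
  Jack: 173.54
Maximum: Grace (413.64)

ANSWER: Grace


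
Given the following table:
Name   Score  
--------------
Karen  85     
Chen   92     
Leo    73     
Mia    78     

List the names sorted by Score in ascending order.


Sorting by Score (ascending):
  Leo: 73
  Mia: 78
  Karen: 85
  Chen: 92


ANSWER: Leo, Mia, Karen, Chen


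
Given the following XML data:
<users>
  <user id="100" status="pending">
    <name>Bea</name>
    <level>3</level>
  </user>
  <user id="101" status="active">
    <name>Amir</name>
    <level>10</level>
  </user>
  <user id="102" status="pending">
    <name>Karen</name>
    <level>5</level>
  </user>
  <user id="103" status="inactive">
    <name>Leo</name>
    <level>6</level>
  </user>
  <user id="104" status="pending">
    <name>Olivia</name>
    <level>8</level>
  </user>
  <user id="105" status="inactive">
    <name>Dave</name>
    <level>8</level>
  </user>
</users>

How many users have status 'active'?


Counting users with status='active':
  Amir (id=101) -> MATCH
Count: 1

ANSWER: 1


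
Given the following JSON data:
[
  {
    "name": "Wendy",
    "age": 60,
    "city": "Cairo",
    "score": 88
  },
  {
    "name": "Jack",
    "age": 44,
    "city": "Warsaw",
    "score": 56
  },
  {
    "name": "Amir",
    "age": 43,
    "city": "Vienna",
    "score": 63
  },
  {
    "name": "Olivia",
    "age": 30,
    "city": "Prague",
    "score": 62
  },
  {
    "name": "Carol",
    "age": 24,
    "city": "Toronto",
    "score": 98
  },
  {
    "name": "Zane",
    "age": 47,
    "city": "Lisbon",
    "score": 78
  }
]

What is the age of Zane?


Looking up record where name = Zane
Record index: 5
Field 'age' = 47

ANSWER: 47


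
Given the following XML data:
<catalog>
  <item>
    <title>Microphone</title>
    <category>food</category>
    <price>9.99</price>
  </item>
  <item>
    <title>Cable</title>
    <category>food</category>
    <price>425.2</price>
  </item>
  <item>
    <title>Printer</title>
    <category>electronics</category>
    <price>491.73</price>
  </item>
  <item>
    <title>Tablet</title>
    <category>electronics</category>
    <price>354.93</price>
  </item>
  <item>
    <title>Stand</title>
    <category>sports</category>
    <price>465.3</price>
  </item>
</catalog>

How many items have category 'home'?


Scanning <item> elements for <category>home</category>:
Count: 0

ANSWER: 0


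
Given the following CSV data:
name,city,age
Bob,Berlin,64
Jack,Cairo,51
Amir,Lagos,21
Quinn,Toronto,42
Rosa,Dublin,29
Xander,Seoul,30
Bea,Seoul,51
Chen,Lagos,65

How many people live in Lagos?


Scanning city column for 'Lagos':
  Row 3: Amir -> MATCH
  Row 8: Chen -> MATCH
Total matches: 2

ANSWER: 2


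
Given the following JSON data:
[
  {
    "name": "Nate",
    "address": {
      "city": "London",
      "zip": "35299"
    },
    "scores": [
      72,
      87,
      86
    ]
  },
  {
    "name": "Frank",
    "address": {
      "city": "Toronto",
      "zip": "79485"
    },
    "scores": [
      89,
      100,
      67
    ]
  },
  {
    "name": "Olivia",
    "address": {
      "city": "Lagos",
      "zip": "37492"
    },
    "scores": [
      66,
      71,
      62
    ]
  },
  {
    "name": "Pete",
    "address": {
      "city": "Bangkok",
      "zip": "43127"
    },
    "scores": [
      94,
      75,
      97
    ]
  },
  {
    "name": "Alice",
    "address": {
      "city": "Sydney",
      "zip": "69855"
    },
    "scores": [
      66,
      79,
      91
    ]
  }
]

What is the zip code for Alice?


Path: records[4].address.zip
Value: 69855

ANSWER: 69855


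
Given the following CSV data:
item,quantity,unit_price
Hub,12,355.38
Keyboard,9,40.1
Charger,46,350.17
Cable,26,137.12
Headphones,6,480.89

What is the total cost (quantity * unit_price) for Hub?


Row: Hub
quantity = 12
unit_price = 355.38
total = 12 * 355.38 = 4264.56

ANSWER: 4264.56


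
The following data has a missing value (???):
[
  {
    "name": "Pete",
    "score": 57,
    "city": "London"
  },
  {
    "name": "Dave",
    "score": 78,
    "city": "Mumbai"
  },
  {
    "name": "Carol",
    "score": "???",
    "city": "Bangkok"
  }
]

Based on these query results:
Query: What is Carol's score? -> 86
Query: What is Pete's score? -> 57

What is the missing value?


The missing value is Carol's score
From query: Carol's score = 86

ANSWER: 86


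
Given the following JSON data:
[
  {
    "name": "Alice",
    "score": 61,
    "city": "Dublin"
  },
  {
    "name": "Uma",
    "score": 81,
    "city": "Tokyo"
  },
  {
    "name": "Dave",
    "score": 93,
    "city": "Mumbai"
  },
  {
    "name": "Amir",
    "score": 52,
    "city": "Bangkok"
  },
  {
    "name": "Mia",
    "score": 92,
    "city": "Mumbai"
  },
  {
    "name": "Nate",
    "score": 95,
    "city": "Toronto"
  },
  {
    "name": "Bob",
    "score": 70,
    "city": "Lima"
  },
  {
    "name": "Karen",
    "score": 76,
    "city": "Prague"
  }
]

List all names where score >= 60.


Filtering records where score >= 60:
  Alice (score=61) -> YES
  Uma (score=81) -> YES
  Dave (score=93) -> YES
  Amir (score=52) -> no
  Mia (score=92) -> YES
  Nate (score=95) -> YES
  Bob (score=70) -> YES
  Karen (score=76) -> YES


ANSWER: Alice, Uma, Dave, Mia, Nate, Bob, Karen


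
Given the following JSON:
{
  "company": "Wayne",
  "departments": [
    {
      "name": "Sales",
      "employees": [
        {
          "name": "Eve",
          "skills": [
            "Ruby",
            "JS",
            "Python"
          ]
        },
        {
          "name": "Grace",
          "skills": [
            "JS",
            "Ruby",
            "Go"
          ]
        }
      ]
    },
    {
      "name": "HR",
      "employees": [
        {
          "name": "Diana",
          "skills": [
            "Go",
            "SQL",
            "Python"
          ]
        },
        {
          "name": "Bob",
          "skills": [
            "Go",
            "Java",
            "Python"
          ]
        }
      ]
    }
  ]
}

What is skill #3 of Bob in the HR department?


Path: departments[1].employees[1].skills[2]
Value: Python

ANSWER: Python


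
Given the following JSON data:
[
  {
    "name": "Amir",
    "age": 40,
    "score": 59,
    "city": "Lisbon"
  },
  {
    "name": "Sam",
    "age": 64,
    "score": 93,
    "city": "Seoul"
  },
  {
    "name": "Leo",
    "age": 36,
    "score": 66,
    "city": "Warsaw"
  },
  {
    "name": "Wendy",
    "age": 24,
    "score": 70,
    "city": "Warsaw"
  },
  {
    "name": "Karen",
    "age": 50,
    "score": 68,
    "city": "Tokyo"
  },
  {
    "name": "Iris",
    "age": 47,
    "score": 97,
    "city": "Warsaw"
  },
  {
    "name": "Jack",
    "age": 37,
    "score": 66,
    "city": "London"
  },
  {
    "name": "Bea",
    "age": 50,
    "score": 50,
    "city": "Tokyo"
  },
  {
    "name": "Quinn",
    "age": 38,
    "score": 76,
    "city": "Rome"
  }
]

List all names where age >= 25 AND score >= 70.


Checking both conditions:
  Amir (age=40, score=59) -> no
  Sam (age=64, score=93) -> YES
  Leo (age=36, score=66) -> no
  Wendy (age=24, score=70) -> no
  Karen (age=50, score=68) -> no
  Iris (age=47, score=97) -> YES
  Jack (age=37, score=66) -> no
  Bea (age=50, score=50) -> no
  Quinn (age=38, score=76) -> YES


ANSWER: Sam, Iris, Quinn


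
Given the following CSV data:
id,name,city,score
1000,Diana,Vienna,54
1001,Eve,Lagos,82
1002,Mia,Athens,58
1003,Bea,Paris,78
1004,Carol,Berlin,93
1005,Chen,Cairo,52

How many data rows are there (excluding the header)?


Counting rows (excluding header):
Header: id,name,city,score
Data rows: 6

ANSWER: 6


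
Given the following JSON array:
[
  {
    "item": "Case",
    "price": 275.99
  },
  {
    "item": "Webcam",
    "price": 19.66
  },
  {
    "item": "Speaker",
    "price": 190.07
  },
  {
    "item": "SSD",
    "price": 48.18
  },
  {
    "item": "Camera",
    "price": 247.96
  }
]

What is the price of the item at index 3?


Array index 3 -> SSD
price = 48.18

ANSWER: 48.18


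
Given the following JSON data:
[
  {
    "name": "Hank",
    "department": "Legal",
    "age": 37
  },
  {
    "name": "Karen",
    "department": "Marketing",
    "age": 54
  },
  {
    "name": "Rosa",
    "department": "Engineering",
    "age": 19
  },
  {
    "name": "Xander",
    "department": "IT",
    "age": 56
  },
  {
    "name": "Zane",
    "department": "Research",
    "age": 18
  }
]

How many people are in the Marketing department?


Scanning records for department = Marketing
  Record 1: Karen
Count: 1

ANSWER: 1


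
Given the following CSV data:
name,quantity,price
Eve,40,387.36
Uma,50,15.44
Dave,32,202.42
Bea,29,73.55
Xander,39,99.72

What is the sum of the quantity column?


Values in 'quantity' column:
  Row 1: 40
  Row 2: 50
  Row 3: 32
  Row 4: 29
  Row 5: 39
Sum = 40 + 50 + 32 + 29 + 39 = 190

ANSWER: 190


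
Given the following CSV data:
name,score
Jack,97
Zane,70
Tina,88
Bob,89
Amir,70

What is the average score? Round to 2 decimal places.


Scores: 97, 70, 88, 89, 70
Sum = 414
Count = 5
Average = 414 / 5 = 82.80

ANSWER: 82.80


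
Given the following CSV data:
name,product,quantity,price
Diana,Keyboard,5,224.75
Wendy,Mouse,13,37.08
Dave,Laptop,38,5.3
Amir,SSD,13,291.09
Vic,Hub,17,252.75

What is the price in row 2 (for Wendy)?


Row 2: Wendy
Column 'price' = 37.08

ANSWER: 37.08


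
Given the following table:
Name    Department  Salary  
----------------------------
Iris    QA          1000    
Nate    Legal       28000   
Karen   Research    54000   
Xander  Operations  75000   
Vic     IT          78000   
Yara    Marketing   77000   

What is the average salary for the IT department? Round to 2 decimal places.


IT department members:
  Vic: 78000
Sum = 78000
Count = 1
Average = 78000 / 1 = 78000.00

ANSWER: 78000.00


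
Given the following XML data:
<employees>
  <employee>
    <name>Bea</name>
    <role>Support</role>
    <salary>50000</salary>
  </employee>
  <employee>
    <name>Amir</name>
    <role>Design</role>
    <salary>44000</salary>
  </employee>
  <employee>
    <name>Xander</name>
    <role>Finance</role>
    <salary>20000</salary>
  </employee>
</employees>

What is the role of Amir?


Searching for <employee> with <name>Amir</name>
Found at position 2
<role>Design</role>

ANSWER: Design


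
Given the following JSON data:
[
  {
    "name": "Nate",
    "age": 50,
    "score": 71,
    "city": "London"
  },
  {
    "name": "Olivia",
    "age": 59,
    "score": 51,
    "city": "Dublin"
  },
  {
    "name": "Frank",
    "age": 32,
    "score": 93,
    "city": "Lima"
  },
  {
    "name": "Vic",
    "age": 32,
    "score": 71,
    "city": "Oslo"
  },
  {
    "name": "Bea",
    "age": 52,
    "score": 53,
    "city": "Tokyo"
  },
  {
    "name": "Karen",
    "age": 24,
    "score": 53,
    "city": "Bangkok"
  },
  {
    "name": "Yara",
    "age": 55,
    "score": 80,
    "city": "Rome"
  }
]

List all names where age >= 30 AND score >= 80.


Checking both conditions:
  Nate (age=50, score=71) -> no
  Olivia (age=59, score=51) -> no
  Frank (age=32, score=93) -> YES
  Vic (age=32, score=71) -> no
  Bea (age=52, score=53) -> no
  Karen (age=24, score=53) -> no
  Yara (age=55, score=80) -> YES


ANSWER: Frank, Yara


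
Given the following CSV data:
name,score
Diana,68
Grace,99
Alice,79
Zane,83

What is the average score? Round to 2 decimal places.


Scores: 68, 99, 79, 83
Sum = 329
Count = 4
Average = 329 / 4 = 82.25

ANSWER: 82.25


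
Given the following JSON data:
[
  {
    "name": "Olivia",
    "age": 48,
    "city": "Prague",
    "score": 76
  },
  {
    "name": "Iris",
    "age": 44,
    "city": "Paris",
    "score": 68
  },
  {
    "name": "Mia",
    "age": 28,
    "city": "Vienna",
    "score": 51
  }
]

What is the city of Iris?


Looking up record where name = Iris
Record index: 1
Field 'city' = Paris

ANSWER: Paris


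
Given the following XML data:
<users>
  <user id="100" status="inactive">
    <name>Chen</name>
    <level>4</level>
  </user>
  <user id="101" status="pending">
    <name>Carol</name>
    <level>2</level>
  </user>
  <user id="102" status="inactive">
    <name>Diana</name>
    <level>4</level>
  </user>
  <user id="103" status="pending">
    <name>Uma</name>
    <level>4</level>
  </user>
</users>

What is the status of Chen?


Finding user with name = Chen
user id="100" status="inactive"

ANSWER: inactive


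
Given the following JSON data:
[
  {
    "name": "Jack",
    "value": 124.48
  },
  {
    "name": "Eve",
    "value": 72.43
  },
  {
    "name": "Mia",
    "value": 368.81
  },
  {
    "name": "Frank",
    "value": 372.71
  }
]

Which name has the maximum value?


Comparing values:
  Jack: 124.48
  Eve: 72.43
  Mia: 368.81
  Frank: 372.71
Maximum: Frank (372.71)

ANSWER: Frank


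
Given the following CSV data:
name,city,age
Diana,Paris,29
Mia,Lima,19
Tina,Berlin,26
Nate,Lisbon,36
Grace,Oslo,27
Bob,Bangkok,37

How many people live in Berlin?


Scanning city column for 'Berlin':
  Row 3: Tina -> MATCH
Total matches: 1

ANSWER: 1


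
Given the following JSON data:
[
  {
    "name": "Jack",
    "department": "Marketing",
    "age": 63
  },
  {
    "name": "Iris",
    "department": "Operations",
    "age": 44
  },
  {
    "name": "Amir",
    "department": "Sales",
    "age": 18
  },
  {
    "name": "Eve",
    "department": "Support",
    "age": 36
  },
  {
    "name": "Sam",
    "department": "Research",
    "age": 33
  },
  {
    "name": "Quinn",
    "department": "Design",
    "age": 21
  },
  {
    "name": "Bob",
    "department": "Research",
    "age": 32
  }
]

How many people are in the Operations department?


Scanning records for department = Operations
  Record 1: Iris
Count: 1

ANSWER: 1


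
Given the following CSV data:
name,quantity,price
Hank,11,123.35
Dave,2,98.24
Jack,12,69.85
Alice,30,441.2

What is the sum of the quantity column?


Values in 'quantity' column:
  Row 1: 11
  Row 2: 2
  Row 3: 12
  Row 4: 30
Sum = 11 + 2 + 12 + 30 = 55

ANSWER: 55


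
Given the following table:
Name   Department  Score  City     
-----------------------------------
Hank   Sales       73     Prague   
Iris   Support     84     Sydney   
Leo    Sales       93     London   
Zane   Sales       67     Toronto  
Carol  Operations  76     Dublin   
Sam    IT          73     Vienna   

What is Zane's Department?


Row 4: Zane
Department = Sales

ANSWER: Sales


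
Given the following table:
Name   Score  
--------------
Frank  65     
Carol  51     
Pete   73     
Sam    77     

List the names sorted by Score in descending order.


Sorting by Score (descending):
  Sam: 77
  Pete: 73
  Frank: 65
  Carol: 51


ANSWER: Sam, Pete, Frank, Carol


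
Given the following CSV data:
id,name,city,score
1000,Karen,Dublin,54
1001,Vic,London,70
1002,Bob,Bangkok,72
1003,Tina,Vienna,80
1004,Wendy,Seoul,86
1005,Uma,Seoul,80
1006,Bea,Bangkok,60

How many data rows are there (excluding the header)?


Counting rows (excluding header):
Header: id,name,city,score
Data rows: 7

ANSWER: 7


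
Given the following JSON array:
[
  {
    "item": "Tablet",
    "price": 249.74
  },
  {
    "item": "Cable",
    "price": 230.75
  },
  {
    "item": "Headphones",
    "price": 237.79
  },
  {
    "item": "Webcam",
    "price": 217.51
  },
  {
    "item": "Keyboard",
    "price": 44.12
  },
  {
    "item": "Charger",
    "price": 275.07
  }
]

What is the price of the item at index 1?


Array index 1 -> Cable
price = 230.75

ANSWER: 230.75


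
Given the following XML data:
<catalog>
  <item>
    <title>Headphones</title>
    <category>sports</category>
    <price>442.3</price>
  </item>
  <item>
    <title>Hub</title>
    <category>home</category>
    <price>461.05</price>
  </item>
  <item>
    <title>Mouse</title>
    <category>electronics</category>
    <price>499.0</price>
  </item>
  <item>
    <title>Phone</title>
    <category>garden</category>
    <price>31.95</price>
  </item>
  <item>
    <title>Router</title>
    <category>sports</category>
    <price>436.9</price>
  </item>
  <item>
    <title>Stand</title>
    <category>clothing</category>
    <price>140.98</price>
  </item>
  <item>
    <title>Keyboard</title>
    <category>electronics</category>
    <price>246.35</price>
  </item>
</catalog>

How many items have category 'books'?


Scanning <item> elements for <category>books</category>:
Count: 0

ANSWER: 0


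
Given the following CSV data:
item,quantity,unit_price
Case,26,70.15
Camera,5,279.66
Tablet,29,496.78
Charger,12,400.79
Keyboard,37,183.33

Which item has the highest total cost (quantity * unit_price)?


Computing row totals:
  Case: 1823.9
  Camera: 1398.3
  Tablet: 14406.62
  Charger: 4809.48
  Keyboard: 6783.21
Maximum: Tablet (14406.62)

ANSWER: Tablet


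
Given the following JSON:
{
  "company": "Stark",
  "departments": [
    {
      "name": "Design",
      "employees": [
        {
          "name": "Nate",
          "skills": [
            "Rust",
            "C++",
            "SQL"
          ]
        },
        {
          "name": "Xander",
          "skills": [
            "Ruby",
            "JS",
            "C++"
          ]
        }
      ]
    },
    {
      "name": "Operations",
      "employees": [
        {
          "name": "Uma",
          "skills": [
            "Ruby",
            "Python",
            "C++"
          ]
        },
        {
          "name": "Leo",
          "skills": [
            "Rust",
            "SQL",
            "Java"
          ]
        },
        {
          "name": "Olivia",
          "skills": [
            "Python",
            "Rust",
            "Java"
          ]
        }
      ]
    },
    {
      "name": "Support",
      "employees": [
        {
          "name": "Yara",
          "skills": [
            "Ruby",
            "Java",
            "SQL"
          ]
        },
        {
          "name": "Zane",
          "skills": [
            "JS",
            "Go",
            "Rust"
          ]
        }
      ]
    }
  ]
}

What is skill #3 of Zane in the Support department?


Path: departments[2].employees[1].skills[2]
Value: Rust

ANSWER: Rust


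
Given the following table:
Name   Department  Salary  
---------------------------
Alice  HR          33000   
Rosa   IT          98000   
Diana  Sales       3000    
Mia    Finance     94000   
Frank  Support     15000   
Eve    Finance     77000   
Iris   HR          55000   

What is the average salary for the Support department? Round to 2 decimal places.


Support department members:
  Frank: 15000
Sum = 15000
Count = 1
Average = 15000 / 1 = 15000.00

ANSWER: 15000.00


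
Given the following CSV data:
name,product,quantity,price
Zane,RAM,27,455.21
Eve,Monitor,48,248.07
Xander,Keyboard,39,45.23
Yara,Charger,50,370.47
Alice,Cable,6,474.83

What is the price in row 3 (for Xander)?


Row 3: Xander
Column 'price' = 45.23

ANSWER: 45.23


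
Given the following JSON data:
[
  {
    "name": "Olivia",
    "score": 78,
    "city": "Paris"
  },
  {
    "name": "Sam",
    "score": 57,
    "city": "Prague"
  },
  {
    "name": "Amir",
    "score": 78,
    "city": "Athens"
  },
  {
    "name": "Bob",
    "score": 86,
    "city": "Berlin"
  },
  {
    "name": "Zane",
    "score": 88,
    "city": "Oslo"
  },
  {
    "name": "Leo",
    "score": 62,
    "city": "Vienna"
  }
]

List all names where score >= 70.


Filtering records where score >= 70:
  Olivia (score=78) -> YES
  Sam (score=57) -> no
  Amir (score=78) -> YES
  Bob (score=86) -> YES
  Zane (score=88) -> YES
  Leo (score=62) -> no


ANSWER: Olivia, Amir, Bob, Zane


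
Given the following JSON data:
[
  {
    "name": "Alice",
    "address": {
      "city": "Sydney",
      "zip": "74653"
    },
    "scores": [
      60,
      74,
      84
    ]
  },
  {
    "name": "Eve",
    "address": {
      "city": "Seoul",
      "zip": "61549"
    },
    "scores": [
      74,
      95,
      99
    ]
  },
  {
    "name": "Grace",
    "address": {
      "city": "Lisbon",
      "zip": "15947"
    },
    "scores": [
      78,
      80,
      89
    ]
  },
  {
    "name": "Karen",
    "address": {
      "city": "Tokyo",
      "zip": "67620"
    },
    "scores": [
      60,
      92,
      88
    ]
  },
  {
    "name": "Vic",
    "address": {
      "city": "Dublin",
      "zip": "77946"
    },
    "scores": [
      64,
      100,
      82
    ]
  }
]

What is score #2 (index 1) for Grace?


Path: records[2].scores[1]
Value: 80

ANSWER: 80


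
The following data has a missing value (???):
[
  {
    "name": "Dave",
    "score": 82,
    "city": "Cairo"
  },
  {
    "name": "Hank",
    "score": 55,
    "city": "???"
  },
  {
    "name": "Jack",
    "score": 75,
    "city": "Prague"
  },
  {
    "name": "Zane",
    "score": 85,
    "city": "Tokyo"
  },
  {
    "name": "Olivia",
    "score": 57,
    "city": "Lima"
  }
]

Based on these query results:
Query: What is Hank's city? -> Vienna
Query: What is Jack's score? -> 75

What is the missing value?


The missing value is Hank's city
From query: Hank's city = Vienna

ANSWER: Vienna


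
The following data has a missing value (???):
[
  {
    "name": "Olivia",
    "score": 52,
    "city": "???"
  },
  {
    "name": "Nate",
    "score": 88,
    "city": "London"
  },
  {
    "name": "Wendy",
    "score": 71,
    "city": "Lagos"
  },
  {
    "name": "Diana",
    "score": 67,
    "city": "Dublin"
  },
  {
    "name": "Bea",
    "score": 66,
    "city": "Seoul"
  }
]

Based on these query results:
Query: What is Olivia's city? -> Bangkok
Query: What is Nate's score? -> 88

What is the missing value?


The missing value is Olivia's city
From query: Olivia's city = Bangkok

ANSWER: Bangkok


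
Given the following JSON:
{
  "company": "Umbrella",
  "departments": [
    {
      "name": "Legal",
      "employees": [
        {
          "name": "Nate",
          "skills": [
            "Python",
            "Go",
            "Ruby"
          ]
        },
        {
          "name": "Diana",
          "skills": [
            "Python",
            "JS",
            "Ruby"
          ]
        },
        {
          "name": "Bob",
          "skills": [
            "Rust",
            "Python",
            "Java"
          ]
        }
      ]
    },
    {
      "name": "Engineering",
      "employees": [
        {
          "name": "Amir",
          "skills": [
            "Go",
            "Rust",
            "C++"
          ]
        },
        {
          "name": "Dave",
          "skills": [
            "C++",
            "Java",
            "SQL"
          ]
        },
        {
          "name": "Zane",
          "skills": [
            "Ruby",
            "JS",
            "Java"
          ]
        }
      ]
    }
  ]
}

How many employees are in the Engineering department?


Path: departments[1].employees
Count: 3

ANSWER: 3


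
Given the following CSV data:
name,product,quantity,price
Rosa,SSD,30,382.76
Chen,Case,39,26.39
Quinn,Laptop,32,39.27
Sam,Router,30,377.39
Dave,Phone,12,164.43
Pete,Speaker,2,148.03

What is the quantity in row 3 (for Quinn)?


Row 3: Quinn
Column 'quantity' = 32

ANSWER: 32


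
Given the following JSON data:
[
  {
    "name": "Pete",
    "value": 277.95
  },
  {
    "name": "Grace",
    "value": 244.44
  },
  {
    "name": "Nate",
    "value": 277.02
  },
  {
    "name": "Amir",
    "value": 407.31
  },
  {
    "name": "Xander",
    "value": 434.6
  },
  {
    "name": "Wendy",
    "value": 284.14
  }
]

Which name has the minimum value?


Comparing values:
  Pete: 277.95
  Grace: 244.44
  Nate: 277.02
  Amir: 407.31
  Xander: 434.6
  Wendy: 284.14
Minimum: Grace (244.44)

ANSWER: Grace


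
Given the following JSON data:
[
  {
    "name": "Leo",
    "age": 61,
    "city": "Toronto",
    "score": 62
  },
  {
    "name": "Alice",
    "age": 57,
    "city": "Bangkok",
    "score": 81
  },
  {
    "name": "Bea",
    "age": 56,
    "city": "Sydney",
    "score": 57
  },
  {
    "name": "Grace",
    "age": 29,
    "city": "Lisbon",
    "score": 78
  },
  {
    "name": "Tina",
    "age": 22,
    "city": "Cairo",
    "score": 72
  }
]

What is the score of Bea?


Looking up record where name = Bea
Record index: 2
Field 'score' = 57

ANSWER: 57
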